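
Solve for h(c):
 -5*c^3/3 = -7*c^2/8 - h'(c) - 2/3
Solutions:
 h(c) = C1 + 5*c^4/12 - 7*c^3/24 - 2*c/3


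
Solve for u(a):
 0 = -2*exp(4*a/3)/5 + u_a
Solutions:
 u(a) = C1 + 3*exp(4*a/3)/10


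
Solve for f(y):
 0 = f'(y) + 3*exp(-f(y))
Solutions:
 f(y) = log(C1 - 3*y)


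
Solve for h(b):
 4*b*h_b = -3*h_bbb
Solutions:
 h(b) = C1 + Integral(C2*airyai(-6^(2/3)*b/3) + C3*airybi(-6^(2/3)*b/3), b)


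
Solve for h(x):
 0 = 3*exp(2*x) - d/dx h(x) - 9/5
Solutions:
 h(x) = C1 - 9*x/5 + 3*exp(2*x)/2


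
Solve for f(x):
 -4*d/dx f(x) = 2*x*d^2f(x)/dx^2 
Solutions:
 f(x) = C1 + C2/x


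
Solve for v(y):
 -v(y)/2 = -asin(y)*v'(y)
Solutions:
 v(y) = C1*exp(Integral(1/asin(y), y)/2)


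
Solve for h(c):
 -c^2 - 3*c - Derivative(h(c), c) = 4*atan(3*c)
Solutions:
 h(c) = C1 - c^3/3 - 3*c^2/2 - 4*c*atan(3*c) + 2*log(9*c^2 + 1)/3


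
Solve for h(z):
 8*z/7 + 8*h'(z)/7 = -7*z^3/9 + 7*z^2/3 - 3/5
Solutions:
 h(z) = C1 - 49*z^4/288 + 49*z^3/72 - z^2/2 - 21*z/40


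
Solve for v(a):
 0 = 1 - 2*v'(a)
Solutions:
 v(a) = C1 + a/2


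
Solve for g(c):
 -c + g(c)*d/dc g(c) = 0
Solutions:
 g(c) = -sqrt(C1 + c^2)
 g(c) = sqrt(C1 + c^2)


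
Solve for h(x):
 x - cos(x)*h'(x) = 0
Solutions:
 h(x) = C1 + Integral(x/cos(x), x)


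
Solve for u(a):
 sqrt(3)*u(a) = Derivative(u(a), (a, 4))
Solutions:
 u(a) = C1*exp(-3^(1/8)*a) + C2*exp(3^(1/8)*a) + C3*sin(3^(1/8)*a) + C4*cos(3^(1/8)*a)


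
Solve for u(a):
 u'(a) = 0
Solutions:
 u(a) = C1


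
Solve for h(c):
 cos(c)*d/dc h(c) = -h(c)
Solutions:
 h(c) = C1*sqrt(sin(c) - 1)/sqrt(sin(c) + 1)


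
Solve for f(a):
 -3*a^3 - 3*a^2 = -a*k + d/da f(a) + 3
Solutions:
 f(a) = C1 - 3*a^4/4 - a^3 + a^2*k/2 - 3*a


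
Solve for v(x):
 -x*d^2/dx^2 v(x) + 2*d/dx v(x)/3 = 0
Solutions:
 v(x) = C1 + C2*x^(5/3)


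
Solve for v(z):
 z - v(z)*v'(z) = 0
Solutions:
 v(z) = -sqrt(C1 + z^2)
 v(z) = sqrt(C1 + z^2)


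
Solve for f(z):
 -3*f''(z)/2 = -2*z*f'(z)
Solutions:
 f(z) = C1 + C2*erfi(sqrt(6)*z/3)


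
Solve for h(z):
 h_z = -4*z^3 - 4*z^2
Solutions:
 h(z) = C1 - z^4 - 4*z^3/3


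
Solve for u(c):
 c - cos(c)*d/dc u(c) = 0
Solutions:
 u(c) = C1 + Integral(c/cos(c), c)


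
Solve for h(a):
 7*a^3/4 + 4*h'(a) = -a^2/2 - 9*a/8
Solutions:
 h(a) = C1 - 7*a^4/64 - a^3/24 - 9*a^2/64


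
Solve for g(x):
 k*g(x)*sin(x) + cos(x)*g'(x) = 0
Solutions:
 g(x) = C1*exp(k*log(cos(x)))


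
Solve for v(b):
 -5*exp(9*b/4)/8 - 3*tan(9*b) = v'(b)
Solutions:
 v(b) = C1 - 5*exp(9*b/4)/18 + log(cos(9*b))/3


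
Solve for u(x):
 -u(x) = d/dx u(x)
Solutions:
 u(x) = C1*exp(-x)


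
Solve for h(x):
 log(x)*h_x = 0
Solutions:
 h(x) = C1


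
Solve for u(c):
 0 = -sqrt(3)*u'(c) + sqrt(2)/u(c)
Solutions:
 u(c) = -sqrt(C1 + 6*sqrt(6)*c)/3
 u(c) = sqrt(C1 + 6*sqrt(6)*c)/3


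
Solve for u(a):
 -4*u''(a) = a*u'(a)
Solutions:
 u(a) = C1 + C2*erf(sqrt(2)*a/4)


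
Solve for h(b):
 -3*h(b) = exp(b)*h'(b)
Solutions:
 h(b) = C1*exp(3*exp(-b))


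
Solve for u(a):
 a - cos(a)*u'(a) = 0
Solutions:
 u(a) = C1 + Integral(a/cos(a), a)


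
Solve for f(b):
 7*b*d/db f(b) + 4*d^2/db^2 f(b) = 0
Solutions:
 f(b) = C1 + C2*erf(sqrt(14)*b/4)


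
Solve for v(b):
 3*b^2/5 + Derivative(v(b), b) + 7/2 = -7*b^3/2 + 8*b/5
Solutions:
 v(b) = C1 - 7*b^4/8 - b^3/5 + 4*b^2/5 - 7*b/2


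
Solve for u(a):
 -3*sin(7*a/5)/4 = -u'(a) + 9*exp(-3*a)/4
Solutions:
 u(a) = C1 - 15*cos(7*a/5)/28 - 3*exp(-3*a)/4


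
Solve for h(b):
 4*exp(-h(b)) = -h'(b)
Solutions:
 h(b) = log(C1 - 4*b)


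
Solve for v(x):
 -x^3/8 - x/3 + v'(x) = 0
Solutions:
 v(x) = C1 + x^4/32 + x^2/6


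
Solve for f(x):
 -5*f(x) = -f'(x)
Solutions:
 f(x) = C1*exp(5*x)


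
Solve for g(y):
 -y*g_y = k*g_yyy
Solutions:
 g(y) = C1 + Integral(C2*airyai(y*(-1/k)^(1/3)) + C3*airybi(y*(-1/k)^(1/3)), y)


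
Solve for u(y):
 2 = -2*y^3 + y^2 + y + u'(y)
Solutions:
 u(y) = C1 + y^4/2 - y^3/3 - y^2/2 + 2*y


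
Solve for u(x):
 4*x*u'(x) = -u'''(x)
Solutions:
 u(x) = C1 + Integral(C2*airyai(-2^(2/3)*x) + C3*airybi(-2^(2/3)*x), x)


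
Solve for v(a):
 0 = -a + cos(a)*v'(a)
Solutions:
 v(a) = C1 + Integral(a/cos(a), a)


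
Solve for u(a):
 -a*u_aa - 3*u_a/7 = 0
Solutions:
 u(a) = C1 + C2*a^(4/7)


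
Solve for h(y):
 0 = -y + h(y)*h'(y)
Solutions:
 h(y) = -sqrt(C1 + y^2)
 h(y) = sqrt(C1 + y^2)


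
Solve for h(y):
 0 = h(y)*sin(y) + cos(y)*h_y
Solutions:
 h(y) = C1*cos(y)


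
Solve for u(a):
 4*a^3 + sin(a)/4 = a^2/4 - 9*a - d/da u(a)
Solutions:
 u(a) = C1 - a^4 + a^3/12 - 9*a^2/2 + cos(a)/4


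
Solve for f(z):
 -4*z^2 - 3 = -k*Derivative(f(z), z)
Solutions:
 f(z) = C1 + 4*z^3/(3*k) + 3*z/k


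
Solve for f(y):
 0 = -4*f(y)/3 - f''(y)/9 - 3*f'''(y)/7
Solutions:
 f(y) = C1*exp(y*(-14 + 7*7^(2/3)/(486*sqrt(59098) + 118147)^(1/3) + 7^(1/3)*(486*sqrt(59098) + 118147)^(1/3))/162)*sin(sqrt(3)*7^(1/3)*y*(-(486*sqrt(59098) + 118147)^(1/3) + 7*7^(1/3)/(486*sqrt(59098) + 118147)^(1/3))/162) + C2*exp(y*(-14 + 7*7^(2/3)/(486*sqrt(59098) + 118147)^(1/3) + 7^(1/3)*(486*sqrt(59098) + 118147)^(1/3))/162)*cos(sqrt(3)*7^(1/3)*y*(-(486*sqrt(59098) + 118147)^(1/3) + 7*7^(1/3)/(486*sqrt(59098) + 118147)^(1/3))/162) + C3*exp(-y*(7*7^(2/3)/(486*sqrt(59098) + 118147)^(1/3) + 7 + 7^(1/3)*(486*sqrt(59098) + 118147)^(1/3))/81)


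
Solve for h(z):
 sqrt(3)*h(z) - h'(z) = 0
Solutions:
 h(z) = C1*exp(sqrt(3)*z)


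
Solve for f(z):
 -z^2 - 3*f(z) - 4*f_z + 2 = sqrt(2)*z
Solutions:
 f(z) = C1*exp(-3*z/4) - z^2/3 - sqrt(2)*z/3 + 8*z/9 - 14/27 + 4*sqrt(2)/9


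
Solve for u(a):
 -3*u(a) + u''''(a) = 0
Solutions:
 u(a) = C1*exp(-3^(1/4)*a) + C2*exp(3^(1/4)*a) + C3*sin(3^(1/4)*a) + C4*cos(3^(1/4)*a)


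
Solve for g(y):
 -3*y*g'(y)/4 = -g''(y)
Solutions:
 g(y) = C1 + C2*erfi(sqrt(6)*y/4)


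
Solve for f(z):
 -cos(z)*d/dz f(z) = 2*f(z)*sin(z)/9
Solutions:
 f(z) = C1*cos(z)^(2/9)


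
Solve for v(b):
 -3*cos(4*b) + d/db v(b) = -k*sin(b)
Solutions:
 v(b) = C1 + k*cos(b) + 3*sin(4*b)/4


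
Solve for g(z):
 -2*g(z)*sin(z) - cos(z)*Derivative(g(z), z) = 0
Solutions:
 g(z) = C1*cos(z)^2


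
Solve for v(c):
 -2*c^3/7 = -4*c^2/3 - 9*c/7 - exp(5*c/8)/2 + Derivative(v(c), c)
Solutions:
 v(c) = C1 - c^4/14 + 4*c^3/9 + 9*c^2/14 + 4*exp(5*c/8)/5


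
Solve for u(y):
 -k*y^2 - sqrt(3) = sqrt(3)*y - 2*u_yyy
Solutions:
 u(y) = C1 + C2*y + C3*y^2 + k*y^5/120 + sqrt(3)*y^4/48 + sqrt(3)*y^3/12


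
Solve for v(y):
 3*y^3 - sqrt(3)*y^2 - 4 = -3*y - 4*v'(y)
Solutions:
 v(y) = C1 - 3*y^4/16 + sqrt(3)*y^3/12 - 3*y^2/8 + y


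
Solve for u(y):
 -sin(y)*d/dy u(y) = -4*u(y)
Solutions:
 u(y) = C1*(cos(y)^2 - 2*cos(y) + 1)/(cos(y)^2 + 2*cos(y) + 1)


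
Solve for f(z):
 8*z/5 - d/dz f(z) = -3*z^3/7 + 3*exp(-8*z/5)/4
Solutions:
 f(z) = C1 + 3*z^4/28 + 4*z^2/5 + 15*exp(-8*z/5)/32


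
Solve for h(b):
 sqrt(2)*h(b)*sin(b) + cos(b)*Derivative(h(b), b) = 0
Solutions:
 h(b) = C1*cos(b)^(sqrt(2))


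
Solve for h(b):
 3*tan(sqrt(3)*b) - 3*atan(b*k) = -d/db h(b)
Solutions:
 h(b) = C1 + 3*Piecewise((b*atan(b*k) - log(b^2*k^2 + 1)/(2*k), Ne(k, 0)), (0, True)) + sqrt(3)*log(cos(sqrt(3)*b))


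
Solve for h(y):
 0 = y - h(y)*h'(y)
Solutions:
 h(y) = -sqrt(C1 + y^2)
 h(y) = sqrt(C1 + y^2)


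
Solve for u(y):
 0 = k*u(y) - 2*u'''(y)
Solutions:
 u(y) = C1*exp(2^(2/3)*k^(1/3)*y/2) + C2*exp(2^(2/3)*k^(1/3)*y*(-1 + sqrt(3)*I)/4) + C3*exp(-2^(2/3)*k^(1/3)*y*(1 + sqrt(3)*I)/4)


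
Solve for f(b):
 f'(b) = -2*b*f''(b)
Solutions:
 f(b) = C1 + C2*sqrt(b)


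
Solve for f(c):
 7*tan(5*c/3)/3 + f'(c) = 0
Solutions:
 f(c) = C1 + 7*log(cos(5*c/3))/5


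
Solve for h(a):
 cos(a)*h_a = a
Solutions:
 h(a) = C1 + Integral(a/cos(a), a)


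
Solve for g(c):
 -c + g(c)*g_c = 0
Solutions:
 g(c) = -sqrt(C1 + c^2)
 g(c) = sqrt(C1 + c^2)


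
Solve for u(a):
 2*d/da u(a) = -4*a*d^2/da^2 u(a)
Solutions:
 u(a) = C1 + C2*sqrt(a)


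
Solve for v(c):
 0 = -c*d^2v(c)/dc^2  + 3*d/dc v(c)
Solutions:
 v(c) = C1 + C2*c^4


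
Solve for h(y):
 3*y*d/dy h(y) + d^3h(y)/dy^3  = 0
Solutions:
 h(y) = C1 + Integral(C2*airyai(-3^(1/3)*y) + C3*airybi(-3^(1/3)*y), y)


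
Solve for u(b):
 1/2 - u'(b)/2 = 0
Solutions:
 u(b) = C1 + b


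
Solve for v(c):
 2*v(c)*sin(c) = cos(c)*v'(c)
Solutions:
 v(c) = C1/cos(c)^2


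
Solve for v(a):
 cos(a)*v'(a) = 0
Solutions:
 v(a) = C1


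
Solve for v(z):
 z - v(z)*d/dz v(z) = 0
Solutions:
 v(z) = -sqrt(C1 + z^2)
 v(z) = sqrt(C1 + z^2)


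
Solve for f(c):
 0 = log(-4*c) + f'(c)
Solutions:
 f(c) = C1 - c*log(-c) + c*(1 - 2*log(2))


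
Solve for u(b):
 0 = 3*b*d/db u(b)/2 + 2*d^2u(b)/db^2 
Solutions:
 u(b) = C1 + C2*erf(sqrt(6)*b/4)


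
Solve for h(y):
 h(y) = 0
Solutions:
 h(y) = 0


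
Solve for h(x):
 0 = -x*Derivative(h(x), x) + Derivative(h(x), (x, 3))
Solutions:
 h(x) = C1 + Integral(C2*airyai(x) + C3*airybi(x), x)


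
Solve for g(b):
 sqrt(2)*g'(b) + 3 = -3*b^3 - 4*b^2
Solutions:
 g(b) = C1 - 3*sqrt(2)*b^4/8 - 2*sqrt(2)*b^3/3 - 3*sqrt(2)*b/2


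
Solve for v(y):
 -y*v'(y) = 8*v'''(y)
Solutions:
 v(y) = C1 + Integral(C2*airyai(-y/2) + C3*airybi(-y/2), y)


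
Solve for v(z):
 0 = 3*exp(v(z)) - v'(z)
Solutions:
 v(z) = log(-1/(C1 + 3*z))


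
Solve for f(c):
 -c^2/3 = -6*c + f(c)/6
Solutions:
 f(c) = 2*c*(18 - c)


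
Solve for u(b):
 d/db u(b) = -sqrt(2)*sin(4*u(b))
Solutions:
 u(b) = -acos((-C1 - exp(8*sqrt(2)*b))/(C1 - exp(8*sqrt(2)*b)))/4 + pi/2
 u(b) = acos((-C1 - exp(8*sqrt(2)*b))/(C1 - exp(8*sqrt(2)*b)))/4


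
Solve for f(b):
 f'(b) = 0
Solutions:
 f(b) = C1


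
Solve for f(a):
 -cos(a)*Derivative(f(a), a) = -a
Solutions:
 f(a) = C1 + Integral(a/cos(a), a)


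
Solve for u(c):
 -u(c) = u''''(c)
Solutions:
 u(c) = (C1*sin(sqrt(2)*c/2) + C2*cos(sqrt(2)*c/2))*exp(-sqrt(2)*c/2) + (C3*sin(sqrt(2)*c/2) + C4*cos(sqrt(2)*c/2))*exp(sqrt(2)*c/2)


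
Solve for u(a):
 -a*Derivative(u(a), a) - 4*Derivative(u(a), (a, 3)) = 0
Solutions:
 u(a) = C1 + Integral(C2*airyai(-2^(1/3)*a/2) + C3*airybi(-2^(1/3)*a/2), a)


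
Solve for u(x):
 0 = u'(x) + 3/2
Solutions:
 u(x) = C1 - 3*x/2


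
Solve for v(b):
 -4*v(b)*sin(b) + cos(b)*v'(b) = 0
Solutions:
 v(b) = C1/cos(b)^4


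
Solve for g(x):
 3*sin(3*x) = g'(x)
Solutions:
 g(x) = C1 - cos(3*x)


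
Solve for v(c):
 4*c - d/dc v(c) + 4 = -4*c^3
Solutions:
 v(c) = C1 + c^4 + 2*c^2 + 4*c


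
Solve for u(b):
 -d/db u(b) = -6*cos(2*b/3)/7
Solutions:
 u(b) = C1 + 9*sin(2*b/3)/7


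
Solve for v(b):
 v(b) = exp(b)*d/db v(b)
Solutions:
 v(b) = C1*exp(-exp(-b))


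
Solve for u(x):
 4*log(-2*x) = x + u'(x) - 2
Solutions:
 u(x) = C1 - x^2/2 + 4*x*log(-x) + 2*x*(-1 + 2*log(2))


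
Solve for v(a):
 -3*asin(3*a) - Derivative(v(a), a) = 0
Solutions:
 v(a) = C1 - 3*a*asin(3*a) - sqrt(1 - 9*a^2)


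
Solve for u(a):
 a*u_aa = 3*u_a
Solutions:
 u(a) = C1 + C2*a^4


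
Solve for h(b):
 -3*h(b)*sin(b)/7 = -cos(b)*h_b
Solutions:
 h(b) = C1/cos(b)^(3/7)


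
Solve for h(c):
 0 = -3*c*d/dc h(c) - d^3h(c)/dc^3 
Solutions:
 h(c) = C1 + Integral(C2*airyai(-3^(1/3)*c) + C3*airybi(-3^(1/3)*c), c)


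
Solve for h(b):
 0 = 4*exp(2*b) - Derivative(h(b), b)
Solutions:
 h(b) = C1 + 2*exp(2*b)


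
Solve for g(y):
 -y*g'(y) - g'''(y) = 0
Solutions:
 g(y) = C1 + Integral(C2*airyai(-y) + C3*airybi(-y), y)


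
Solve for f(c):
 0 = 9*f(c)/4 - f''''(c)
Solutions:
 f(c) = C1*exp(-sqrt(6)*c/2) + C2*exp(sqrt(6)*c/2) + C3*sin(sqrt(6)*c/2) + C4*cos(sqrt(6)*c/2)


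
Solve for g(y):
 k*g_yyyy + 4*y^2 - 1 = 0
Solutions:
 g(y) = C1 + C2*y + C3*y^2 + C4*y^3 - y^6/(90*k) + y^4/(24*k)


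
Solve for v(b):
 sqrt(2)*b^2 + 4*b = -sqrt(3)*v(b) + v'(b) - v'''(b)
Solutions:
 v(b) = C1*exp(2^(1/3)*sqrt(3)*b*(2/(sqrt(77) + 9)^(1/3) + 2^(1/3)*(sqrt(77) + 9)^(1/3))/12)*sin(2^(1/3)*b*(-2^(1/3)*(sqrt(77) + 9)^(1/3) + 2/(sqrt(77) + 9)^(1/3))/4) + C2*exp(2^(1/3)*sqrt(3)*b*(2/(sqrt(77) + 9)^(1/3) + 2^(1/3)*(sqrt(77) + 9)^(1/3))/12)*cos(2^(1/3)*b*(-2^(1/3)*(sqrt(77) + 9)^(1/3) + 2/(sqrt(77) + 9)^(1/3))/4) + C3*exp(-2^(1/3)*sqrt(3)*b*(2/(sqrt(77) + 9)^(1/3) + 2^(1/3)*(sqrt(77) + 9)^(1/3))/6) - sqrt(6)*b^2/3 - 4*sqrt(3)*b/3 - 2*sqrt(2)*b/3 - 4/3 - 2*sqrt(6)/9


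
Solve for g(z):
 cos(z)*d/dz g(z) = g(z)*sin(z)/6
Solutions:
 g(z) = C1/cos(z)^(1/6)


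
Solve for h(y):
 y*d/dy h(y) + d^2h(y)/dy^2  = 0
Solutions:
 h(y) = C1 + C2*erf(sqrt(2)*y/2)


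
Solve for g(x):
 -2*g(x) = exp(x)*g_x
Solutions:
 g(x) = C1*exp(2*exp(-x))


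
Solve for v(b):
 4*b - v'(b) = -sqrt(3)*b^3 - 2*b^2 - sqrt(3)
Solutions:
 v(b) = C1 + sqrt(3)*b^4/4 + 2*b^3/3 + 2*b^2 + sqrt(3)*b


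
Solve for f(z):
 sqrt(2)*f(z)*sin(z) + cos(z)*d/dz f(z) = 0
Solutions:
 f(z) = C1*cos(z)^(sqrt(2))


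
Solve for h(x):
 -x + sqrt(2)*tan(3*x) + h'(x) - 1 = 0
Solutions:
 h(x) = C1 + x^2/2 + x + sqrt(2)*log(cos(3*x))/3


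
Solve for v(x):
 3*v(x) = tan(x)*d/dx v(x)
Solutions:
 v(x) = C1*sin(x)^3


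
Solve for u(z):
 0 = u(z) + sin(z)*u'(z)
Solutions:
 u(z) = C1*sqrt(cos(z) + 1)/sqrt(cos(z) - 1)


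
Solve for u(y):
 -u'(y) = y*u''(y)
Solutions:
 u(y) = C1 + C2*log(y)


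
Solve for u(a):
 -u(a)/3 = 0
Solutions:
 u(a) = 0


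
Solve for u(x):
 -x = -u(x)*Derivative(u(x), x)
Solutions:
 u(x) = -sqrt(C1 + x^2)
 u(x) = sqrt(C1 + x^2)


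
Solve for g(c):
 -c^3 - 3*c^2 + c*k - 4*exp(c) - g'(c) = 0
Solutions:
 g(c) = C1 - c^4/4 - c^3 + c^2*k/2 - 4*exp(c)


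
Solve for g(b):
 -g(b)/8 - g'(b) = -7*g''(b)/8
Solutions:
 g(b) = C1*exp(b*(4 - sqrt(23))/7) + C2*exp(b*(4 + sqrt(23))/7)


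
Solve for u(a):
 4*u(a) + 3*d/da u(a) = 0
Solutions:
 u(a) = C1*exp(-4*a/3)


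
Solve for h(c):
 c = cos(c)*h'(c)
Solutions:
 h(c) = C1 + Integral(c/cos(c), c)


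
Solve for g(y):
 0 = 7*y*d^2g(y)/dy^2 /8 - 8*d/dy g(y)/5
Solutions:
 g(y) = C1 + C2*y^(99/35)


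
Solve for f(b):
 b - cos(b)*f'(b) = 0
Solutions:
 f(b) = C1 + Integral(b/cos(b), b)


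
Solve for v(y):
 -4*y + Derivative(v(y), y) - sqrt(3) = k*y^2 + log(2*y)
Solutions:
 v(y) = C1 + k*y^3/3 + 2*y^2 + y*log(y) - y + y*log(2) + sqrt(3)*y


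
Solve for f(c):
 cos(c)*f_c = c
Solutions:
 f(c) = C1 + Integral(c/cos(c), c)


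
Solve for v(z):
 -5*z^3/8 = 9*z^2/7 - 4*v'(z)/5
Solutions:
 v(z) = C1 + 25*z^4/128 + 15*z^3/28


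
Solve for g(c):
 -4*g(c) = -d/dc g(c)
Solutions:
 g(c) = C1*exp(4*c)


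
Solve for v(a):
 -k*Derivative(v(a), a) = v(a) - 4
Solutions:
 v(a) = C1*exp(-a/k) + 4


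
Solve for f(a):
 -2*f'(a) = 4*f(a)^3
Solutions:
 f(a) = -sqrt(2)*sqrt(-1/(C1 - 2*a))/2
 f(a) = sqrt(2)*sqrt(-1/(C1 - 2*a))/2


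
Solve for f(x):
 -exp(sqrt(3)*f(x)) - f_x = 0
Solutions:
 f(x) = sqrt(3)*(2*log(1/(C1 + x)) - log(3))/6


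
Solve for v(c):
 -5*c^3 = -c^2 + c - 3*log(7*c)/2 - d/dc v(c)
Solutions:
 v(c) = C1 + 5*c^4/4 - c^3/3 + c^2/2 - 3*c*log(c)/2 - 3*c*log(7)/2 + 3*c/2


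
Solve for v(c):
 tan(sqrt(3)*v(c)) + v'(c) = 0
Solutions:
 v(c) = sqrt(3)*(pi - asin(C1*exp(-sqrt(3)*c)))/3
 v(c) = sqrt(3)*asin(C1*exp(-sqrt(3)*c))/3


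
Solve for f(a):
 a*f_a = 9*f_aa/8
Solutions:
 f(a) = C1 + C2*erfi(2*a/3)


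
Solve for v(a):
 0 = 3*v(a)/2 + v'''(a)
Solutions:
 v(a) = C3*exp(-2^(2/3)*3^(1/3)*a/2) + (C1*sin(2^(2/3)*3^(5/6)*a/4) + C2*cos(2^(2/3)*3^(5/6)*a/4))*exp(2^(2/3)*3^(1/3)*a/4)


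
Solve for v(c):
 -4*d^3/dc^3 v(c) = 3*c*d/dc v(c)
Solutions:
 v(c) = C1 + Integral(C2*airyai(-6^(1/3)*c/2) + C3*airybi(-6^(1/3)*c/2), c)


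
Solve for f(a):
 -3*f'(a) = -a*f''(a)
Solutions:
 f(a) = C1 + C2*a^4


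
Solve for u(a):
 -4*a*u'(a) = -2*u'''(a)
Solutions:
 u(a) = C1 + Integral(C2*airyai(2^(1/3)*a) + C3*airybi(2^(1/3)*a), a)


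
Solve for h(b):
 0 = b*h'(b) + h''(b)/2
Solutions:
 h(b) = C1 + C2*erf(b)


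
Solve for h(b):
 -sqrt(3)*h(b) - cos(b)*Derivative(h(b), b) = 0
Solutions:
 h(b) = C1*(sin(b) - 1)^(sqrt(3)/2)/(sin(b) + 1)^(sqrt(3)/2)


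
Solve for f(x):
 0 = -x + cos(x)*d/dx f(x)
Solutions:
 f(x) = C1 + Integral(x/cos(x), x)


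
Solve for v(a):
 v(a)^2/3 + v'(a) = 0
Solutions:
 v(a) = 3/(C1 + a)


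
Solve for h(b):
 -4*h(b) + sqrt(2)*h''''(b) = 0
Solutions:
 h(b) = C1*exp(-2^(3/8)*b) + C2*exp(2^(3/8)*b) + C3*sin(2^(3/8)*b) + C4*cos(2^(3/8)*b)


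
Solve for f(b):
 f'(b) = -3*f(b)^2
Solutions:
 f(b) = 1/(C1 + 3*b)


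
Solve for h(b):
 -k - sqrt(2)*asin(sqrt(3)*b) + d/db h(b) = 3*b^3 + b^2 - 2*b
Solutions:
 h(b) = C1 + 3*b^4/4 + b^3/3 - b^2 + b*k + sqrt(2)*(b*asin(sqrt(3)*b) + sqrt(3)*sqrt(1 - 3*b^2)/3)


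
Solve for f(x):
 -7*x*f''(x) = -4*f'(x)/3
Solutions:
 f(x) = C1 + C2*x^(25/21)


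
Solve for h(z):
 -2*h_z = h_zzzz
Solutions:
 h(z) = C1 + C4*exp(-2^(1/3)*z) + (C2*sin(2^(1/3)*sqrt(3)*z/2) + C3*cos(2^(1/3)*sqrt(3)*z/2))*exp(2^(1/3)*z/2)


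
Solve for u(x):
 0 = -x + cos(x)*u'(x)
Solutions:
 u(x) = C1 + Integral(x/cos(x), x)


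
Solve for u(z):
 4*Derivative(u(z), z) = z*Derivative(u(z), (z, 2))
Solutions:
 u(z) = C1 + C2*z^5


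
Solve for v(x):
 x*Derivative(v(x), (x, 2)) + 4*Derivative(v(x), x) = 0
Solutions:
 v(x) = C1 + C2/x^3


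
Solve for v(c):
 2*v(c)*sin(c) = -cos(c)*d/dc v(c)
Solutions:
 v(c) = C1*cos(c)^2


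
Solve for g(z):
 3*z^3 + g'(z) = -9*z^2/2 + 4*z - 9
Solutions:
 g(z) = C1 - 3*z^4/4 - 3*z^3/2 + 2*z^2 - 9*z


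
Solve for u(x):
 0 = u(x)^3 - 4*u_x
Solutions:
 u(x) = -sqrt(2)*sqrt(-1/(C1 + x))
 u(x) = sqrt(2)*sqrt(-1/(C1 + x))


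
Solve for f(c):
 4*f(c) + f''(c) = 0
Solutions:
 f(c) = C1*sin(2*c) + C2*cos(2*c)


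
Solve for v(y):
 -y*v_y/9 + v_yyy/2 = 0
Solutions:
 v(y) = C1 + Integral(C2*airyai(6^(1/3)*y/3) + C3*airybi(6^(1/3)*y/3), y)


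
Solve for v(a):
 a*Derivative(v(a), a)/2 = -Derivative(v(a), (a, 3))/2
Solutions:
 v(a) = C1 + Integral(C2*airyai(-a) + C3*airybi(-a), a)


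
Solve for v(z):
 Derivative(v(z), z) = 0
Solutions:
 v(z) = C1


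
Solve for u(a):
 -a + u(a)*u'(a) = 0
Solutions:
 u(a) = -sqrt(C1 + a^2)
 u(a) = sqrt(C1 + a^2)


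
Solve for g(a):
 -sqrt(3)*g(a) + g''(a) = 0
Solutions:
 g(a) = C1*exp(-3^(1/4)*a) + C2*exp(3^(1/4)*a)


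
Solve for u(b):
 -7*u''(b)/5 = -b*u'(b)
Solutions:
 u(b) = C1 + C2*erfi(sqrt(70)*b/14)


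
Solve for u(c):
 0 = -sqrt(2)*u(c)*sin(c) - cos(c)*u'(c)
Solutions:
 u(c) = C1*cos(c)^(sqrt(2))


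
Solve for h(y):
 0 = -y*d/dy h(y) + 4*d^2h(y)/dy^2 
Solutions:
 h(y) = C1 + C2*erfi(sqrt(2)*y/4)


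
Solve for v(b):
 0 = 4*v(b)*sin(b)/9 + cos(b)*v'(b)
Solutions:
 v(b) = C1*cos(b)^(4/9)


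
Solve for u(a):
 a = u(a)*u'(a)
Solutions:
 u(a) = -sqrt(C1 + a^2)
 u(a) = sqrt(C1 + a^2)


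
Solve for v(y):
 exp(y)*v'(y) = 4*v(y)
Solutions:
 v(y) = C1*exp(-4*exp(-y))


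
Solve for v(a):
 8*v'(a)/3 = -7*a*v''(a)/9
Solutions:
 v(a) = C1 + C2/a^(17/7)


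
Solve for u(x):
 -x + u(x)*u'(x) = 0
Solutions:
 u(x) = -sqrt(C1 + x^2)
 u(x) = sqrt(C1 + x^2)


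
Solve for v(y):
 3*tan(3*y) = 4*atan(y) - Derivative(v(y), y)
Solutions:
 v(y) = C1 + 4*y*atan(y) - 2*log(y^2 + 1) + log(cos(3*y))


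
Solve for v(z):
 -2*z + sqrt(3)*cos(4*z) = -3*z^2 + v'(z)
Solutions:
 v(z) = C1 + z^3 - z^2 + sqrt(3)*sin(4*z)/4


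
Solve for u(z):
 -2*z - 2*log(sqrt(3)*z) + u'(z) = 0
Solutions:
 u(z) = C1 + z^2 + 2*z*log(z) - 2*z + z*log(3)


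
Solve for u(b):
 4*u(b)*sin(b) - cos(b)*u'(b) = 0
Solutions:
 u(b) = C1/cos(b)^4


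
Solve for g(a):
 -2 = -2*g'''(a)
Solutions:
 g(a) = C1 + C2*a + C3*a^2 + a^3/6


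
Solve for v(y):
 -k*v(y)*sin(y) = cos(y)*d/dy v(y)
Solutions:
 v(y) = C1*exp(k*log(cos(y)))


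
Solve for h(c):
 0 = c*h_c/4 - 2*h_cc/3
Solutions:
 h(c) = C1 + C2*erfi(sqrt(3)*c/4)


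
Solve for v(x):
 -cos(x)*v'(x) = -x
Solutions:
 v(x) = C1 + Integral(x/cos(x), x)


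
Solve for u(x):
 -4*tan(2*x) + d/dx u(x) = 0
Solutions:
 u(x) = C1 - 2*log(cos(2*x))


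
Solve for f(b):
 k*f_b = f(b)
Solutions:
 f(b) = C1*exp(b/k)


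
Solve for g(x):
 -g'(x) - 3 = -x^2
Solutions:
 g(x) = C1 + x^3/3 - 3*x


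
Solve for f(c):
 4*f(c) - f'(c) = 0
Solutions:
 f(c) = C1*exp(4*c)


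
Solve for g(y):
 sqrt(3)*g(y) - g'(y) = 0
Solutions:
 g(y) = C1*exp(sqrt(3)*y)


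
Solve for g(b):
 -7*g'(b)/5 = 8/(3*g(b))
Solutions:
 g(b) = -sqrt(C1 - 1680*b)/21
 g(b) = sqrt(C1 - 1680*b)/21


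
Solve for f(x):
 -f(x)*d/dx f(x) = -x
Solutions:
 f(x) = -sqrt(C1 + x^2)
 f(x) = sqrt(C1 + x^2)


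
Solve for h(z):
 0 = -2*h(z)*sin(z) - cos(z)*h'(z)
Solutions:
 h(z) = C1*cos(z)^2


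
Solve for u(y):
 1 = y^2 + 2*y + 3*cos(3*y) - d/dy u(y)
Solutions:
 u(y) = C1 + y^3/3 + y^2 - y + sin(3*y)


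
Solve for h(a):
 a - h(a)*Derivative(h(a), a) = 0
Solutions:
 h(a) = -sqrt(C1 + a^2)
 h(a) = sqrt(C1 + a^2)


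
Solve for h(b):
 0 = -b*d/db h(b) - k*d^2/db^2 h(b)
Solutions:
 h(b) = C1 + C2*sqrt(k)*erf(sqrt(2)*b*sqrt(1/k)/2)


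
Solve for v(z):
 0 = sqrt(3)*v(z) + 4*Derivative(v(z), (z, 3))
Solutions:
 v(z) = C3*exp(-2^(1/3)*3^(1/6)*z/2) + (C1*sin(2^(1/3)*3^(2/3)*z/4) + C2*cos(2^(1/3)*3^(2/3)*z/4))*exp(2^(1/3)*3^(1/6)*z/4)


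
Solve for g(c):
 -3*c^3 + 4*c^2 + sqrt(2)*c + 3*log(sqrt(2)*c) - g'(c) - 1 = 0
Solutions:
 g(c) = C1 - 3*c^4/4 + 4*c^3/3 + sqrt(2)*c^2/2 + 3*c*log(c) - 4*c + 3*c*log(2)/2


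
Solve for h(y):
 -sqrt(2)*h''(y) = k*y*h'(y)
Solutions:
 h(y) = Piecewise((-2^(3/4)*sqrt(pi)*C1*erf(2^(1/4)*sqrt(k)*y/2)/(2*sqrt(k)) - C2, (k > 0) | (k < 0)), (-C1*y - C2, True))


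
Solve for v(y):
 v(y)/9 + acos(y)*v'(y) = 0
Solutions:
 v(y) = C1*exp(-Integral(1/acos(y), y)/9)


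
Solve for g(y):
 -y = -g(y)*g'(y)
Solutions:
 g(y) = -sqrt(C1 + y^2)
 g(y) = sqrt(C1 + y^2)


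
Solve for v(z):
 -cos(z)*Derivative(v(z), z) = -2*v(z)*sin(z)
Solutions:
 v(z) = C1/cos(z)^2


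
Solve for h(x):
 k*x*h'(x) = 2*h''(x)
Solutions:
 h(x) = Piecewise((-sqrt(pi)*C1*erf(x*sqrt(-k)/2)/sqrt(-k) - C2, (k > 0) | (k < 0)), (-C1*x - C2, True))


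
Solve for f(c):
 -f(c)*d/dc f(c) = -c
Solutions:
 f(c) = -sqrt(C1 + c^2)
 f(c) = sqrt(C1 + c^2)


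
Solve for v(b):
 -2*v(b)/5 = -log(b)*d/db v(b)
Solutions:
 v(b) = C1*exp(2*li(b)/5)


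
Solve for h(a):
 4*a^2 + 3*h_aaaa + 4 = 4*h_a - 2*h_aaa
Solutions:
 h(a) = C1 + C2*exp(-a*(2*2^(2/3)/(9*sqrt(705) + 239)^(1/3) + 4 + 2^(1/3)*(9*sqrt(705) + 239)^(1/3))/18)*sin(2^(1/3)*sqrt(3)*a*(-(9*sqrt(705) + 239)^(1/3) + 2*2^(1/3)/(9*sqrt(705) + 239)^(1/3))/18) + C3*exp(-a*(2*2^(2/3)/(9*sqrt(705) + 239)^(1/3) + 4 + 2^(1/3)*(9*sqrt(705) + 239)^(1/3))/18)*cos(2^(1/3)*sqrt(3)*a*(-(9*sqrt(705) + 239)^(1/3) + 2*2^(1/3)/(9*sqrt(705) + 239)^(1/3))/18) + C4*exp(a*(-2 + 2*2^(2/3)/(9*sqrt(705) + 239)^(1/3) + 2^(1/3)*(9*sqrt(705) + 239)^(1/3))/9) + a^3/3 + 2*a


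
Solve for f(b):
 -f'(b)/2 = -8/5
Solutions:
 f(b) = C1 + 16*b/5


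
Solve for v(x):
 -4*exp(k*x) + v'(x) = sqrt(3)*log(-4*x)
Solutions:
 v(x) = C1 + sqrt(3)*x*log(-x) + sqrt(3)*x*(-1 + 2*log(2)) + Piecewise((4*exp(k*x)/k, Ne(k, 0)), (4*x, True))


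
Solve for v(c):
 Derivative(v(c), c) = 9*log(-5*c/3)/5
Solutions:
 v(c) = C1 + 9*c*log(-c)/5 + 9*c*(-log(3) - 1 + log(5))/5


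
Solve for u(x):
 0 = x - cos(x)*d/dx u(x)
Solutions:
 u(x) = C1 + Integral(x/cos(x), x)


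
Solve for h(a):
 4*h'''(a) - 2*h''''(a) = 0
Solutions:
 h(a) = C1 + C2*a + C3*a^2 + C4*exp(2*a)


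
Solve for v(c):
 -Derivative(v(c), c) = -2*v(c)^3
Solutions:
 v(c) = -sqrt(2)*sqrt(-1/(C1 + 2*c))/2
 v(c) = sqrt(2)*sqrt(-1/(C1 + 2*c))/2


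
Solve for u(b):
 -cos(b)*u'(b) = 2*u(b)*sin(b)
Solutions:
 u(b) = C1*cos(b)^2


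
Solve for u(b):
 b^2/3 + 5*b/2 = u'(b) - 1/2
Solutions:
 u(b) = C1 + b^3/9 + 5*b^2/4 + b/2


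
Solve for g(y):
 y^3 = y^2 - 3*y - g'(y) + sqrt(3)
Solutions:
 g(y) = C1 - y^4/4 + y^3/3 - 3*y^2/2 + sqrt(3)*y


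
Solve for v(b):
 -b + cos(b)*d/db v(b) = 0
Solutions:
 v(b) = C1 + Integral(b/cos(b), b)


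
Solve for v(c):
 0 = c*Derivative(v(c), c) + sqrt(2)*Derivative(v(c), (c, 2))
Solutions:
 v(c) = C1 + C2*erf(2^(1/4)*c/2)


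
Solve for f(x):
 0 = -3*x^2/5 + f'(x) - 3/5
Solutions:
 f(x) = C1 + x^3/5 + 3*x/5


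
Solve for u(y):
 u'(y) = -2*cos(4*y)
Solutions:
 u(y) = C1 - sin(4*y)/2


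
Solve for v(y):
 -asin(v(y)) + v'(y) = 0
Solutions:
 Integral(1/asin(_y), (_y, v(y))) = C1 + y


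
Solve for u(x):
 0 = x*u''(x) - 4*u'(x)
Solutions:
 u(x) = C1 + C2*x^5


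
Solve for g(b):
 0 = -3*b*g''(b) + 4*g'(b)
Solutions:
 g(b) = C1 + C2*b^(7/3)


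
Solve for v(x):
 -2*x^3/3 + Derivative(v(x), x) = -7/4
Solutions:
 v(x) = C1 + x^4/6 - 7*x/4


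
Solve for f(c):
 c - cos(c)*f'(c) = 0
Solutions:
 f(c) = C1 + Integral(c/cos(c), c)


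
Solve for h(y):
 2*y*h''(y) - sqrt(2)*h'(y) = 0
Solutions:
 h(y) = C1 + C2*y^(sqrt(2)/2 + 1)


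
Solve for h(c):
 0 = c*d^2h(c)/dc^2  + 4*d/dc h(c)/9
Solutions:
 h(c) = C1 + C2*c^(5/9)


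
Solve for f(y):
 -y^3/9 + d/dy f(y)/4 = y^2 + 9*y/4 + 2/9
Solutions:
 f(y) = C1 + y^4/9 + 4*y^3/3 + 9*y^2/2 + 8*y/9


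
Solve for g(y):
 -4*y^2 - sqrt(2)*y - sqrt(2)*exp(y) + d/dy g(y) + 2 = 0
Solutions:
 g(y) = C1 + 4*y^3/3 + sqrt(2)*y^2/2 - 2*y + sqrt(2)*exp(y)


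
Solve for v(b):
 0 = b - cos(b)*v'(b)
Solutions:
 v(b) = C1 + Integral(b/cos(b), b)


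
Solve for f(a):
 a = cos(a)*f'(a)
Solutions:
 f(a) = C1 + Integral(a/cos(a), a)


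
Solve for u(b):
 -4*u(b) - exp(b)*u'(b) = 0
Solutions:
 u(b) = C1*exp(4*exp(-b))


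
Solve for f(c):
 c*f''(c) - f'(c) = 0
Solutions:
 f(c) = C1 + C2*c^2


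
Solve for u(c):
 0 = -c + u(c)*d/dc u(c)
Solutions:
 u(c) = -sqrt(C1 + c^2)
 u(c) = sqrt(C1 + c^2)


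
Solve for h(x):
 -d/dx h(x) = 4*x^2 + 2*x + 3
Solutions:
 h(x) = C1 - 4*x^3/3 - x^2 - 3*x


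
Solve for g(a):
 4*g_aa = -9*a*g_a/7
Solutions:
 g(a) = C1 + C2*erf(3*sqrt(14)*a/28)


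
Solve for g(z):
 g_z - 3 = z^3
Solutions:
 g(z) = C1 + z^4/4 + 3*z


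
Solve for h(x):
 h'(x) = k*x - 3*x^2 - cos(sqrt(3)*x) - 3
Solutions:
 h(x) = C1 + k*x^2/2 - x^3 - 3*x - sqrt(3)*sin(sqrt(3)*x)/3


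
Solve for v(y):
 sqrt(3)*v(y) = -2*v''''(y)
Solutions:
 v(y) = (C1*sin(2^(1/4)*3^(1/8)*y/2) + C2*cos(2^(1/4)*3^(1/8)*y/2))*exp(-2^(1/4)*3^(1/8)*y/2) + (C3*sin(2^(1/4)*3^(1/8)*y/2) + C4*cos(2^(1/4)*3^(1/8)*y/2))*exp(2^(1/4)*3^(1/8)*y/2)


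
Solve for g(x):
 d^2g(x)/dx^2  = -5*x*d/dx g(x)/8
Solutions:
 g(x) = C1 + C2*erf(sqrt(5)*x/4)


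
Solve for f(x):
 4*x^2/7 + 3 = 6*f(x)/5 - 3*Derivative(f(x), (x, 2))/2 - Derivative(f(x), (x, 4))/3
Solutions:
 f(x) = C1*exp(-sqrt(15)*x*sqrt(-15 + sqrt(385))/10) + C2*exp(sqrt(15)*x*sqrt(-15 + sqrt(385))/10) + C3*sin(sqrt(15)*x*sqrt(15 + sqrt(385))/10) + C4*cos(sqrt(15)*x*sqrt(15 + sqrt(385))/10) + 10*x^2/21 + 155/42


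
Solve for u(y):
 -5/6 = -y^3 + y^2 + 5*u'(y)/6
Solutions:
 u(y) = C1 + 3*y^4/10 - 2*y^3/5 - y


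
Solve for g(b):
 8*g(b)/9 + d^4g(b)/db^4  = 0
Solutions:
 g(b) = (C1*sin(2^(1/4)*sqrt(3)*b/3) + C2*cos(2^(1/4)*sqrt(3)*b/3))*exp(-2^(1/4)*sqrt(3)*b/3) + (C3*sin(2^(1/4)*sqrt(3)*b/3) + C4*cos(2^(1/4)*sqrt(3)*b/3))*exp(2^(1/4)*sqrt(3)*b/3)


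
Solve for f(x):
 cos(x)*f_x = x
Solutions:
 f(x) = C1 + Integral(x/cos(x), x)


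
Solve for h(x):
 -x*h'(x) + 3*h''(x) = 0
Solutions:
 h(x) = C1 + C2*erfi(sqrt(6)*x/6)


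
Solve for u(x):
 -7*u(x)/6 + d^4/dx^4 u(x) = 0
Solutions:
 u(x) = C1*exp(-6^(3/4)*7^(1/4)*x/6) + C2*exp(6^(3/4)*7^(1/4)*x/6) + C3*sin(6^(3/4)*7^(1/4)*x/6) + C4*cos(6^(3/4)*7^(1/4)*x/6)


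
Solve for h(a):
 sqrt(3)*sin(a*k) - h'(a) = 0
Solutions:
 h(a) = C1 - sqrt(3)*cos(a*k)/k


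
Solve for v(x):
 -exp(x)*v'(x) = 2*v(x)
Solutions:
 v(x) = C1*exp(2*exp(-x))


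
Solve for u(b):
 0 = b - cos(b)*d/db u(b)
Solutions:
 u(b) = C1 + Integral(b/cos(b), b)


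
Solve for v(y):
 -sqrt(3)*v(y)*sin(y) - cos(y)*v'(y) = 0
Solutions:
 v(y) = C1*cos(y)^(sqrt(3))


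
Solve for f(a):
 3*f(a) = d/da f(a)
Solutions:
 f(a) = C1*exp(3*a)


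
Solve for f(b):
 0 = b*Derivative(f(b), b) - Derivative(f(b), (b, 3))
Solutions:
 f(b) = C1 + Integral(C2*airyai(b) + C3*airybi(b), b)


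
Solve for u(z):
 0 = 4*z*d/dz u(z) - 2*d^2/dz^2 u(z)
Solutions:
 u(z) = C1 + C2*erfi(z)


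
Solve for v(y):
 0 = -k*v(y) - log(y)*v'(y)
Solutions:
 v(y) = C1*exp(-k*li(y))


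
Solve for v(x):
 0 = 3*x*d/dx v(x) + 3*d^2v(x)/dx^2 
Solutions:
 v(x) = C1 + C2*erf(sqrt(2)*x/2)


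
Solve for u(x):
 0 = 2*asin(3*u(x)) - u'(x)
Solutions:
 Integral(1/asin(3*_y), (_y, u(x))) = C1 + 2*x


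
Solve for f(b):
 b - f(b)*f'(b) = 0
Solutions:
 f(b) = -sqrt(C1 + b^2)
 f(b) = sqrt(C1 + b^2)


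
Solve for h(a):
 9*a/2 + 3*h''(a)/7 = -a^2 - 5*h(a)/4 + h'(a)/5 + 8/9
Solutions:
 h(a) = -4*a^2/5 - 482*a/125 + (C1*sin(2*sqrt(161)*a/15) + C2*cos(2*sqrt(161)*a/15))*exp(7*a/30) + 126536/196875


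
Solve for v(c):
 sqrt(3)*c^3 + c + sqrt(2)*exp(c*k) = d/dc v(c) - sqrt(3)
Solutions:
 v(c) = C1 + sqrt(3)*c^4/4 + c^2/2 + sqrt(3)*c + sqrt(2)*exp(c*k)/k


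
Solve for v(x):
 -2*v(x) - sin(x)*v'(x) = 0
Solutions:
 v(x) = C1*(cos(x) + 1)/(cos(x) - 1)


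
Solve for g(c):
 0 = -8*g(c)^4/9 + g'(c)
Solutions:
 g(c) = 3^(1/3)*(-1/(C1 + 8*c))^(1/3)
 g(c) = (-1/(C1 + 8*c))^(1/3)*(-3^(1/3) - 3^(5/6)*I)/2
 g(c) = (-1/(C1 + 8*c))^(1/3)*(-3^(1/3) + 3^(5/6)*I)/2


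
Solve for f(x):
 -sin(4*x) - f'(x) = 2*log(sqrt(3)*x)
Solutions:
 f(x) = C1 - 2*x*log(x) - x*log(3) + 2*x + cos(4*x)/4


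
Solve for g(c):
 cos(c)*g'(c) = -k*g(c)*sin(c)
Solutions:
 g(c) = C1*exp(k*log(cos(c)))


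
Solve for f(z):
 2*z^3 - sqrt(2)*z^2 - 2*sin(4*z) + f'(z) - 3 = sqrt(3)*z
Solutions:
 f(z) = C1 - z^4/2 + sqrt(2)*z^3/3 + sqrt(3)*z^2/2 + 3*z - cos(4*z)/2


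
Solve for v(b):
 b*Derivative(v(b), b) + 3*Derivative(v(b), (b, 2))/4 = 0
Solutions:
 v(b) = C1 + C2*erf(sqrt(6)*b/3)


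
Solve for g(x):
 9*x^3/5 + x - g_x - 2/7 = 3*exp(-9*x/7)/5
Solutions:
 g(x) = C1 + 9*x^4/20 + x^2/2 - 2*x/7 + 7*exp(-9*x/7)/15


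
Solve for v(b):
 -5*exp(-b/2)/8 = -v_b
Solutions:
 v(b) = C1 - 5*exp(-b/2)/4


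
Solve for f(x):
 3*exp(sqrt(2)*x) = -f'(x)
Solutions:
 f(x) = C1 - 3*sqrt(2)*exp(sqrt(2)*x)/2


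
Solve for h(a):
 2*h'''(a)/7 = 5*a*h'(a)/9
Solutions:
 h(a) = C1 + Integral(C2*airyai(420^(1/3)*a/6) + C3*airybi(420^(1/3)*a/6), a)


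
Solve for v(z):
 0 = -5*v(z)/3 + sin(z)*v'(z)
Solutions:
 v(z) = C1*(cos(z) - 1)^(5/6)/(cos(z) + 1)^(5/6)


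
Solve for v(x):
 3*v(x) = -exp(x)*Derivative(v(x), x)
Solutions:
 v(x) = C1*exp(3*exp(-x))


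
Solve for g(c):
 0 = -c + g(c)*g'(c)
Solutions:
 g(c) = -sqrt(C1 + c^2)
 g(c) = sqrt(C1 + c^2)


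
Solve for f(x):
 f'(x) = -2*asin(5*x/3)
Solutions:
 f(x) = C1 - 2*x*asin(5*x/3) - 2*sqrt(9 - 25*x^2)/5


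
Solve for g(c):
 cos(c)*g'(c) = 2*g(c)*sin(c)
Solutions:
 g(c) = C1/cos(c)^2


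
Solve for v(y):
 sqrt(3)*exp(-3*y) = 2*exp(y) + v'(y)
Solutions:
 v(y) = C1 - 2*exp(y) - sqrt(3)*exp(-3*y)/3


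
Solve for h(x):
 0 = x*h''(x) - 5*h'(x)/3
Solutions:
 h(x) = C1 + C2*x^(8/3)


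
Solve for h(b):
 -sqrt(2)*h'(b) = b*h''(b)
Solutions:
 h(b) = C1 + C2*b^(1 - sqrt(2))


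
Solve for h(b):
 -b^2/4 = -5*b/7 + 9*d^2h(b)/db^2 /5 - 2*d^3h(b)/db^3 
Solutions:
 h(b) = C1 + C2*b + C3*exp(9*b/10) - 5*b^4/432 + 25*b^3/1701 + 250*b^2/5103


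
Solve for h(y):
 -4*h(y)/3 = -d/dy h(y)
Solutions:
 h(y) = C1*exp(4*y/3)


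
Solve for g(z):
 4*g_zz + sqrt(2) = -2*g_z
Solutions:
 g(z) = C1 + C2*exp(-z/2) - sqrt(2)*z/2


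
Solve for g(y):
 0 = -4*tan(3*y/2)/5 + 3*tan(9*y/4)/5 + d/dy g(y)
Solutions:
 g(y) = C1 - 8*log(cos(3*y/2))/15 + 4*log(cos(9*y/4))/15


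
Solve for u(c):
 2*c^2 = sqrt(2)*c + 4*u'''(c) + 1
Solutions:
 u(c) = C1 + C2*c + C3*c^2 + c^5/120 - sqrt(2)*c^4/96 - c^3/24


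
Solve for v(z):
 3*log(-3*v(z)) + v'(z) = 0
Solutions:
 Integral(1/(log(-_y) + log(3)), (_y, v(z)))/3 = C1 - z


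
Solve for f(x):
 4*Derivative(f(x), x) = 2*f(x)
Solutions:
 f(x) = C1*exp(x/2)


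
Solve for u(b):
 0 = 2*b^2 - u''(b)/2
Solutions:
 u(b) = C1 + C2*b + b^4/3


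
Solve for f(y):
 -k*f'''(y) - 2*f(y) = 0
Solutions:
 f(y) = C1*exp(2^(1/3)*y*(-1/k)^(1/3)) + C2*exp(2^(1/3)*y*(-1/k)^(1/3)*(-1 + sqrt(3)*I)/2) + C3*exp(-2^(1/3)*y*(-1/k)^(1/3)*(1 + sqrt(3)*I)/2)


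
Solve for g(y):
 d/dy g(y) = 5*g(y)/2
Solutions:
 g(y) = C1*exp(5*y/2)


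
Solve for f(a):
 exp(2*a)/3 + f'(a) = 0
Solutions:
 f(a) = C1 - exp(2*a)/6


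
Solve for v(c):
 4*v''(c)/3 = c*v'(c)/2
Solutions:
 v(c) = C1 + C2*erfi(sqrt(3)*c/4)


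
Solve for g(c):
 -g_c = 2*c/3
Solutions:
 g(c) = C1 - c^2/3


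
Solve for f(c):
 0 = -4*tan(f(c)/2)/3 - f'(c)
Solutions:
 f(c) = -2*asin(C1*exp(-2*c/3)) + 2*pi
 f(c) = 2*asin(C1*exp(-2*c/3))


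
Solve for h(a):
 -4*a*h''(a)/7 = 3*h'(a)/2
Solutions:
 h(a) = C1 + C2/a^(13/8)


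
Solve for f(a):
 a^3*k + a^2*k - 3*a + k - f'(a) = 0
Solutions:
 f(a) = C1 + a^4*k/4 + a^3*k/3 - 3*a^2/2 + a*k


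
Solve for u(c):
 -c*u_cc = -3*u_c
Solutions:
 u(c) = C1 + C2*c^4


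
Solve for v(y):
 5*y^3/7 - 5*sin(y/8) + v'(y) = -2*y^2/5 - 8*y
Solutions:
 v(y) = C1 - 5*y^4/28 - 2*y^3/15 - 4*y^2 - 40*cos(y/8)


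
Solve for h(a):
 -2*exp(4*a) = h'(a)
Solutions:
 h(a) = C1 - exp(4*a)/2


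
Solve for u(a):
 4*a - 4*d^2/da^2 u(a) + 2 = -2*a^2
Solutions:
 u(a) = C1 + C2*a + a^4/24 + a^3/6 + a^2/4


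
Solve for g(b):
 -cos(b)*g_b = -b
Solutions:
 g(b) = C1 + Integral(b/cos(b), b)


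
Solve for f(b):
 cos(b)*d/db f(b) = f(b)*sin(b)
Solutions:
 f(b) = C1/cos(b)


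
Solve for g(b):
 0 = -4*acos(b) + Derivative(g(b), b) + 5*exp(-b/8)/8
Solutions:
 g(b) = C1 + 4*b*acos(b) - 4*sqrt(1 - b^2) + 5*exp(-b/8)


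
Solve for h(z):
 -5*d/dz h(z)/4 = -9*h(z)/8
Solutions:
 h(z) = C1*exp(9*z/10)


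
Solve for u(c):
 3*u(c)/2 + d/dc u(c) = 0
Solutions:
 u(c) = C1*exp(-3*c/2)


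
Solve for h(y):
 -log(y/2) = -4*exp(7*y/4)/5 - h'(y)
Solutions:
 h(y) = C1 + y*log(y) + y*(-1 - log(2)) - 16*exp(7*y/4)/35


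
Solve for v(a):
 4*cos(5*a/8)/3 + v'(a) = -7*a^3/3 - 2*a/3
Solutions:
 v(a) = C1 - 7*a^4/12 - a^2/3 - 32*sin(5*a/8)/15


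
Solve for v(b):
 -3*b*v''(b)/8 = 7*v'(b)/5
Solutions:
 v(b) = C1 + C2/b^(41/15)


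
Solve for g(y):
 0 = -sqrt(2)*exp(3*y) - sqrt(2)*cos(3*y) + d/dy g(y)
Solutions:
 g(y) = C1 + sqrt(2)*exp(3*y)/3 + sqrt(2)*sin(3*y)/3


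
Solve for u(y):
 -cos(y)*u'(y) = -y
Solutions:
 u(y) = C1 + Integral(y/cos(y), y)


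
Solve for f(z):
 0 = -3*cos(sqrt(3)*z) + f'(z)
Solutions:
 f(z) = C1 + sqrt(3)*sin(sqrt(3)*z)


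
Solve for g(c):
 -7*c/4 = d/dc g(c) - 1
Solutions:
 g(c) = C1 - 7*c^2/8 + c


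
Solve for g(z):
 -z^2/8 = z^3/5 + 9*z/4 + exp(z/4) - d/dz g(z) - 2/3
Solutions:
 g(z) = C1 + z^4/20 + z^3/24 + 9*z^2/8 - 2*z/3 + 4*exp(z/4)


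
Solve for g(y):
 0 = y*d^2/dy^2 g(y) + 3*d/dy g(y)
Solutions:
 g(y) = C1 + C2/y^2


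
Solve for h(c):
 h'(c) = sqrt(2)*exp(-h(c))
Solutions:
 h(c) = log(C1 + sqrt(2)*c)


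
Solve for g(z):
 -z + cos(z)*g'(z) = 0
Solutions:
 g(z) = C1 + Integral(z/cos(z), z)


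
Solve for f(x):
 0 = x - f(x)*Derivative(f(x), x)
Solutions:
 f(x) = -sqrt(C1 + x^2)
 f(x) = sqrt(C1 + x^2)


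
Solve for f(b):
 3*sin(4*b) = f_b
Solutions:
 f(b) = C1 - 3*cos(4*b)/4


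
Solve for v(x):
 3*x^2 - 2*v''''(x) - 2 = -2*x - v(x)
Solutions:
 v(x) = C1*exp(-2^(3/4)*x/2) + C2*exp(2^(3/4)*x/2) + C3*sin(2^(3/4)*x/2) + C4*cos(2^(3/4)*x/2) - 3*x^2 - 2*x + 2


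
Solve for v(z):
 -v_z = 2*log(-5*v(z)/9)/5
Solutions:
 5*Integral(1/(log(-_y) - 2*log(3) + log(5)), (_y, v(z)))/2 = C1 - z


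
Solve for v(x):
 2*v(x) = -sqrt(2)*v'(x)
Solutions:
 v(x) = C1*exp(-sqrt(2)*x)


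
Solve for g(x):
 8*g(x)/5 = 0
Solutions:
 g(x) = 0


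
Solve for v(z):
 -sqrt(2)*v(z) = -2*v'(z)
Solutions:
 v(z) = C1*exp(sqrt(2)*z/2)


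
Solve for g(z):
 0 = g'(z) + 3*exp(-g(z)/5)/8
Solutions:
 g(z) = 5*log(C1 - 3*z/40)


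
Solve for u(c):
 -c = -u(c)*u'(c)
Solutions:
 u(c) = -sqrt(C1 + c^2)
 u(c) = sqrt(C1 + c^2)


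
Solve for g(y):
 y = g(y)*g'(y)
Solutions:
 g(y) = -sqrt(C1 + y^2)
 g(y) = sqrt(C1 + y^2)


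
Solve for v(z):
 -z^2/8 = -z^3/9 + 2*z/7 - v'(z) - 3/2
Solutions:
 v(z) = C1 - z^4/36 + z^3/24 + z^2/7 - 3*z/2


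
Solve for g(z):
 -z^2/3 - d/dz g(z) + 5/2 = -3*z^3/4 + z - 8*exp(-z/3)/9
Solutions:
 g(z) = C1 + 3*z^4/16 - z^3/9 - z^2/2 + 5*z/2 - 8*exp(-z/3)/3


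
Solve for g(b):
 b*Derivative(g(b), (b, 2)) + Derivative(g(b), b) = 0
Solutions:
 g(b) = C1 + C2*log(b)


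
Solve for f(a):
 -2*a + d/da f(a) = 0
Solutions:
 f(a) = C1 + a^2


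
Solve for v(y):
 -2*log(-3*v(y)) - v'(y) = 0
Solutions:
 Integral(1/(log(-_y) + log(3)), (_y, v(y)))/2 = C1 - y


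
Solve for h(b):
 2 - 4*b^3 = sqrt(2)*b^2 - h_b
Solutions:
 h(b) = C1 + b^4 + sqrt(2)*b^3/3 - 2*b


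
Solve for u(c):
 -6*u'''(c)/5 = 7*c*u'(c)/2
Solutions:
 u(c) = C1 + Integral(C2*airyai(-630^(1/3)*c/6) + C3*airybi(-630^(1/3)*c/6), c)


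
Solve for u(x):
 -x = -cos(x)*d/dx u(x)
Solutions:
 u(x) = C1 + Integral(x/cos(x), x)


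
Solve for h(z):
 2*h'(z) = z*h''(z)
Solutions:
 h(z) = C1 + C2*z^3


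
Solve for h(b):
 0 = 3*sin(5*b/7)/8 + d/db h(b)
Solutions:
 h(b) = C1 + 21*cos(5*b/7)/40


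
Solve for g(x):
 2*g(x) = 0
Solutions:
 g(x) = 0


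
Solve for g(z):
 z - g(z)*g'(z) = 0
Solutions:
 g(z) = -sqrt(C1 + z^2)
 g(z) = sqrt(C1 + z^2)


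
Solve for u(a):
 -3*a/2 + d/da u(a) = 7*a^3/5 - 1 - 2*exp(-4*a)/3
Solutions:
 u(a) = C1 + 7*a^4/20 + 3*a^2/4 - a + exp(-4*a)/6


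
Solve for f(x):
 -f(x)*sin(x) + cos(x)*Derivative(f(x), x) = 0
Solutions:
 f(x) = C1/cos(x)


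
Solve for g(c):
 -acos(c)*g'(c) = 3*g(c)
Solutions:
 g(c) = C1*exp(-3*Integral(1/acos(c), c))


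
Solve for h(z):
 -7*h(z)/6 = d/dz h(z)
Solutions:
 h(z) = C1*exp(-7*z/6)


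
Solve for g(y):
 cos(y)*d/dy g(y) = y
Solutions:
 g(y) = C1 + Integral(y/cos(y), y)


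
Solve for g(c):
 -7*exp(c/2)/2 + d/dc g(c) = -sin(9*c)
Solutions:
 g(c) = C1 + 7*exp(c/2) + cos(9*c)/9


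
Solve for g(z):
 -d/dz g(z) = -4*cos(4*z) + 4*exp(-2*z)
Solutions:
 g(z) = C1 + sin(4*z) + 2*exp(-2*z)


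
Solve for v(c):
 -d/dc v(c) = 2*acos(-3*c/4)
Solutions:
 v(c) = C1 - 2*c*acos(-3*c/4) - 2*sqrt(16 - 9*c^2)/3


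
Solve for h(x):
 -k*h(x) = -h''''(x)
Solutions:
 h(x) = C1*exp(-k^(1/4)*x) + C2*exp(k^(1/4)*x) + C3*exp(-I*k^(1/4)*x) + C4*exp(I*k^(1/4)*x)


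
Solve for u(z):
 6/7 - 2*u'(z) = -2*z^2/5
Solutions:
 u(z) = C1 + z^3/15 + 3*z/7


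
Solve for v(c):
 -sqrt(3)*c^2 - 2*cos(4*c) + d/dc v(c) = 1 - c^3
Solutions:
 v(c) = C1 - c^4/4 + sqrt(3)*c^3/3 + c + sin(4*c)/2
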